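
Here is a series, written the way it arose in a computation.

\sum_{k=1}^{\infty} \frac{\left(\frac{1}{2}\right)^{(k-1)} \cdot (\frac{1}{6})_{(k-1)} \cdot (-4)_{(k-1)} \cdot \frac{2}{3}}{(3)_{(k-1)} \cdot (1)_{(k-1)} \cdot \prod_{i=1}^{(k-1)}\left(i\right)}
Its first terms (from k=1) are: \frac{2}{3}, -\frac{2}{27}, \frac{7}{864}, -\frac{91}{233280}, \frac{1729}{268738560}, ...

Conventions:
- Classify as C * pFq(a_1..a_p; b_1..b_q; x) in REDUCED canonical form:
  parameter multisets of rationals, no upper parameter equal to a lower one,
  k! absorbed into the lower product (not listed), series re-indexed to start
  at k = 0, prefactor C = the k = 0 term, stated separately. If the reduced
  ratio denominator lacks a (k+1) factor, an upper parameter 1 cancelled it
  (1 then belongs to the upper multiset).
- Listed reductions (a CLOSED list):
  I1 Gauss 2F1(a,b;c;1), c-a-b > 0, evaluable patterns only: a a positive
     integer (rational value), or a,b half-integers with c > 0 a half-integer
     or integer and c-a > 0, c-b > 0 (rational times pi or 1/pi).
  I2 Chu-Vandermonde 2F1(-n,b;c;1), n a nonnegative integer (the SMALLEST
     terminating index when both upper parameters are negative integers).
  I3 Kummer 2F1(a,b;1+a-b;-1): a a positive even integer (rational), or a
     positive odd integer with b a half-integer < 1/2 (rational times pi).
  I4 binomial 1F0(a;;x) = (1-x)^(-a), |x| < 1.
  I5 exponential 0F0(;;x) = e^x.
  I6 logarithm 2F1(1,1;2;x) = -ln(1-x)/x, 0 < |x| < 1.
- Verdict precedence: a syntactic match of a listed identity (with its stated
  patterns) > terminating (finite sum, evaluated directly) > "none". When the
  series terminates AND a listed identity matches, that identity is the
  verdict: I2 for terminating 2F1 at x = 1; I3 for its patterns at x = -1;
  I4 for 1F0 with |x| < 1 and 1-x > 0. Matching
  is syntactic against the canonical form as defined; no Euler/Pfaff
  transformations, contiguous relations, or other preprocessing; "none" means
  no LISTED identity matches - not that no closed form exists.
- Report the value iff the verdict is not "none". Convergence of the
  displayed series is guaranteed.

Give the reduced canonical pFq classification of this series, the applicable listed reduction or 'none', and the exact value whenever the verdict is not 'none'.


x = \frac{1}{2} here; the reduced form reads 2F2, upper {-4, \frac{1}{6}}, lower {1, 3}, C = \frac{2}{3}. Verdict: terminating. With -4 upstairs the series is a 5-term polynomial sum; evaluated term by term. Sum: \frac{161326657}{268738560}.

First insight: t_0 being \frac{2}{3}, the product of the first k integers (C = 2/3, x = 1/2) is k!.
Ratio: r(k) = \frac{1}{2} * (k-4) (k+\frac{1}{6}) / [(k+1) (k+3) (k+1)] - poly over poly, x = \frac{1}{2} from leading terms; C = \frac{2}{3} at k = 0.


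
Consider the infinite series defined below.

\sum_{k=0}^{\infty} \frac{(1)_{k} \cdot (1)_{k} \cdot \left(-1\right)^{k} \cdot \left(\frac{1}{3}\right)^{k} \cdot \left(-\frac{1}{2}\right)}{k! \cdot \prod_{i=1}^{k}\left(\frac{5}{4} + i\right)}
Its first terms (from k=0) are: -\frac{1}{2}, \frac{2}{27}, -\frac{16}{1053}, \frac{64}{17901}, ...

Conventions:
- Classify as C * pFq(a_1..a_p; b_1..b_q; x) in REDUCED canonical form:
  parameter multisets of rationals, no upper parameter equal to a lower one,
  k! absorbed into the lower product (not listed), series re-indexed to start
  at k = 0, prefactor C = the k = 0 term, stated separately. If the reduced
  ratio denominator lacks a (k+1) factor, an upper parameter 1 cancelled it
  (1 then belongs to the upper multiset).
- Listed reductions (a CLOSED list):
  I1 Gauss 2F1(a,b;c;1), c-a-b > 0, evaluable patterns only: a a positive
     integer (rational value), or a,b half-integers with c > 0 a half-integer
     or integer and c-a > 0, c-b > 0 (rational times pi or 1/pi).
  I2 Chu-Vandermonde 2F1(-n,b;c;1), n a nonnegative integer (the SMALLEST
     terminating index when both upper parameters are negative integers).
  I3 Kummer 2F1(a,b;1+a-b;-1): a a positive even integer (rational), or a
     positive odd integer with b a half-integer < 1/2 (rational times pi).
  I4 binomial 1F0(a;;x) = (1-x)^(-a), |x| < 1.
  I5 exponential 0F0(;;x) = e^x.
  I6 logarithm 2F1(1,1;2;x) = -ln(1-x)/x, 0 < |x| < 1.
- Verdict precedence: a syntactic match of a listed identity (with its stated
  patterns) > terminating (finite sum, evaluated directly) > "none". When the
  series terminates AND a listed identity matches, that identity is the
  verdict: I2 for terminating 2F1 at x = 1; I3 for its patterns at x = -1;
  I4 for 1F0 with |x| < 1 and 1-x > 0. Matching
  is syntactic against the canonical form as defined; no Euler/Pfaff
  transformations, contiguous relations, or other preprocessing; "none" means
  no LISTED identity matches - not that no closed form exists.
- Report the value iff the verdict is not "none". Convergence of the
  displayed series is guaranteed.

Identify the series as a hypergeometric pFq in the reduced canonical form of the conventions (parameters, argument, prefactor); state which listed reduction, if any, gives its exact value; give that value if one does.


Classification (C = -\frac{1}{2}): 2F1 with upper {1, 1}, lower {\frac{9}{4}}, argument x = -\frac{1}{3}. Verdict: none - at argument -\frac{1}{3} the multisets {1, 1} ; {\frac{9}{4}} match no listed identity.

First insight: with t_0 = -\frac{1}{2}, the (-1)^k factor (C = -1/2) folds into the argument's sign.
Adjacent-term ratio: r(k) = -\frac{1}{3} * (k+1) (k+1) / [(k+\frac{9}{4}) (k+1)] ; factor over Q: parameters, x = -\frac{1}{3}, and C = -\frac{1}{2}.


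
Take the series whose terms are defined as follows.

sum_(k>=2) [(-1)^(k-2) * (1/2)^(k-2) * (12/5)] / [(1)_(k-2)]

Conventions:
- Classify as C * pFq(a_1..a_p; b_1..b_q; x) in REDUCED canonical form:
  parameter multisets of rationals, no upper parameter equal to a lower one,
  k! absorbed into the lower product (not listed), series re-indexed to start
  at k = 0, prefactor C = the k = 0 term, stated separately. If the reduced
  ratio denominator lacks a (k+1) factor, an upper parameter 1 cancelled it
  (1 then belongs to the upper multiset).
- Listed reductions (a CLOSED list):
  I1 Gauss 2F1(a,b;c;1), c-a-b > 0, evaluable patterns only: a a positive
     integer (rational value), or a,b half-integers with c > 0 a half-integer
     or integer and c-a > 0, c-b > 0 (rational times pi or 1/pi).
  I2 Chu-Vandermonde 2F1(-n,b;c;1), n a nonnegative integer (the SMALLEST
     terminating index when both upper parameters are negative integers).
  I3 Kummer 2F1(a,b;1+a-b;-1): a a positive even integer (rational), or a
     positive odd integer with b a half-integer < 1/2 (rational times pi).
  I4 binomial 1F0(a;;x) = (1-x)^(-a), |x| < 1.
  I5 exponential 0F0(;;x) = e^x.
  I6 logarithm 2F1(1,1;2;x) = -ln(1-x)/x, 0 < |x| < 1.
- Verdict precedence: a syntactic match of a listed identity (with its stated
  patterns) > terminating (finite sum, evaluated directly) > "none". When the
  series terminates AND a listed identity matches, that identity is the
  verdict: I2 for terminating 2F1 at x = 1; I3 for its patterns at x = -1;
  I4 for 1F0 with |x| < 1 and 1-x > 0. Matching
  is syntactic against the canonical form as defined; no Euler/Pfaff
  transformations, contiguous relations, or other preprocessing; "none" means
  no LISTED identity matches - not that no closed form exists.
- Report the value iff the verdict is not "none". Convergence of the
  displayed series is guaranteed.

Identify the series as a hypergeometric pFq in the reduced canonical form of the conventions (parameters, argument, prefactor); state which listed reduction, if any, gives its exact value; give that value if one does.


x = -1/2 here; the reduced form reads 0F0, upper {-}, lower {-}, C = 12/5. Verdict at x = -1/2: the exponential series (I5) matches (the 0F0 exponential series at x = -1/2). Exact value: (12/5) * e^(-1/2).

First insight: with t_0 = 12/5, the (-1)^k factor (C = 12/5, x = -1/2) folds into the argument's sign.
Step ratio: r(k) = (-1/2) * 1 / [(k+1)] - rational; roots negated = parameters, x = (-1/2), C = 12/5.


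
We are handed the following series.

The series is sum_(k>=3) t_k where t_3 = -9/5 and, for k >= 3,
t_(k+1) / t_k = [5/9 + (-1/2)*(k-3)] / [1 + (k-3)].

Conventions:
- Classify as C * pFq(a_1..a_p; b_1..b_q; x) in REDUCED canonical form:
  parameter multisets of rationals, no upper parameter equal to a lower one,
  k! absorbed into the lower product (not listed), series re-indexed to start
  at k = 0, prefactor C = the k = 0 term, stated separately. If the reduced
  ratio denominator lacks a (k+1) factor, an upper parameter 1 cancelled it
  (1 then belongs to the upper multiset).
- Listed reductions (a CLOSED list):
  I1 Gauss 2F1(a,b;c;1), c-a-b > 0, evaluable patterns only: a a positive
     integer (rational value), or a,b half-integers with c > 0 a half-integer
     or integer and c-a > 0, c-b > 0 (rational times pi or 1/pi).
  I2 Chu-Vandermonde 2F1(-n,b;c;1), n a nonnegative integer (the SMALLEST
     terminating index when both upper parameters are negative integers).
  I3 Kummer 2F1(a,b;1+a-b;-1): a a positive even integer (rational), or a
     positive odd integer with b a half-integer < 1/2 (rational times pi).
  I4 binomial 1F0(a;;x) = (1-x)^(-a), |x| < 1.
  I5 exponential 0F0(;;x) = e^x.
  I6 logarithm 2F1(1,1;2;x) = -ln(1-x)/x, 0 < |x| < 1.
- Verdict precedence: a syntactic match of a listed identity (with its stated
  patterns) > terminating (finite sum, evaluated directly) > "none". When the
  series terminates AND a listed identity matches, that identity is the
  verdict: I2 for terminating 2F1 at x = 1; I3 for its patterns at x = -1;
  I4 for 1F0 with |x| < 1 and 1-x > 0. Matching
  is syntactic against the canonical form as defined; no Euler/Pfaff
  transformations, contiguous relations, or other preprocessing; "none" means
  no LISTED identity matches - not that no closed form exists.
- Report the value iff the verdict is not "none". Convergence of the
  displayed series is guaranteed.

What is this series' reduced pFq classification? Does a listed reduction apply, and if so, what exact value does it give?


Prefactor -9/5, argument -1/2: 1F0 with upper {-10/9} over lower {-}. Verdict: this is binomial (I4) (the 1F0 binomial series: exponent 10/9, x = -1/2). Value: (-9/5) * (3/2)^(10/9).

First insight: from the first term -9/5: factor the ratio over Q (C = -9/5): negated roots = parameters.
Adjacent-term ratio: r(k) = (-1/2) * (k-10/9) / [(k+1)] - rational in k. x = (-1/2); t_0 = -9/5; negate the roots.


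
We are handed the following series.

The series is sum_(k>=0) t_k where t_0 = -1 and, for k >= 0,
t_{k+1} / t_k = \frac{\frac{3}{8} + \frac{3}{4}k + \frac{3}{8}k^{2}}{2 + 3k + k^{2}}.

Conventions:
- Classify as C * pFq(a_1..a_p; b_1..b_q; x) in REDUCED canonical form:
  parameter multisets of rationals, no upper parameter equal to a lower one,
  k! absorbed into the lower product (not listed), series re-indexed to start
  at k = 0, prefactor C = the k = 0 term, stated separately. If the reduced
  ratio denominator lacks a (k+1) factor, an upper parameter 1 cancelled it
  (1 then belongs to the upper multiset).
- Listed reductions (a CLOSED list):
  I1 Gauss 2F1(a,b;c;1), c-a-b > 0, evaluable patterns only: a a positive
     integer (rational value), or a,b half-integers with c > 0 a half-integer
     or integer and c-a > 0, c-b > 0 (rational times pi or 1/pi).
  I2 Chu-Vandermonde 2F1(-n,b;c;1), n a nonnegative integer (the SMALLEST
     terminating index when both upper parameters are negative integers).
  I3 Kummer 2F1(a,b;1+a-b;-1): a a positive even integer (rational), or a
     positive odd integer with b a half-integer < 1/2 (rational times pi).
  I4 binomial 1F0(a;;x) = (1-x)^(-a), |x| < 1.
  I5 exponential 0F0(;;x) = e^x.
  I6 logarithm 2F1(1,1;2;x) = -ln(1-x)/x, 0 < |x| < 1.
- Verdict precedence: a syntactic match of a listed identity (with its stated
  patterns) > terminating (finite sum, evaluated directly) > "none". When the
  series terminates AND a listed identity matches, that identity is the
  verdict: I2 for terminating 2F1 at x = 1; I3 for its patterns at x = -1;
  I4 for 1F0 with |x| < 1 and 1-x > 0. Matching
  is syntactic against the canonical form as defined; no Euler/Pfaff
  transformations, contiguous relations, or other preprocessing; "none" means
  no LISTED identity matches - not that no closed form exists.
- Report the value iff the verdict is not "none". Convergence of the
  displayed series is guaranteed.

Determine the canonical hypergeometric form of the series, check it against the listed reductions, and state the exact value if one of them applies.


The series (x = \frac{3}{8}) is 2F1: upper {1, 1}, lower {2}, prefactor -1. Verdict: the I6 logarithm reduction fires (the logarithm: parameters (1,1;2), x = \frac{3}{8}). Its exact value is \frac{8}{3} \cdot \ln\left(\frac{5}{8}\right).

Structural cue: t_0 being -1, factor the ratio over Q (C = -1): negated roots = parameters.
Step ratio: r(k) = \frac{3}{8} * (k+1) (k+1) / [(k+2) (k+1)] - poly over poly, x = \frac{3}{8} from leading terms; C = -1 at k = 0.


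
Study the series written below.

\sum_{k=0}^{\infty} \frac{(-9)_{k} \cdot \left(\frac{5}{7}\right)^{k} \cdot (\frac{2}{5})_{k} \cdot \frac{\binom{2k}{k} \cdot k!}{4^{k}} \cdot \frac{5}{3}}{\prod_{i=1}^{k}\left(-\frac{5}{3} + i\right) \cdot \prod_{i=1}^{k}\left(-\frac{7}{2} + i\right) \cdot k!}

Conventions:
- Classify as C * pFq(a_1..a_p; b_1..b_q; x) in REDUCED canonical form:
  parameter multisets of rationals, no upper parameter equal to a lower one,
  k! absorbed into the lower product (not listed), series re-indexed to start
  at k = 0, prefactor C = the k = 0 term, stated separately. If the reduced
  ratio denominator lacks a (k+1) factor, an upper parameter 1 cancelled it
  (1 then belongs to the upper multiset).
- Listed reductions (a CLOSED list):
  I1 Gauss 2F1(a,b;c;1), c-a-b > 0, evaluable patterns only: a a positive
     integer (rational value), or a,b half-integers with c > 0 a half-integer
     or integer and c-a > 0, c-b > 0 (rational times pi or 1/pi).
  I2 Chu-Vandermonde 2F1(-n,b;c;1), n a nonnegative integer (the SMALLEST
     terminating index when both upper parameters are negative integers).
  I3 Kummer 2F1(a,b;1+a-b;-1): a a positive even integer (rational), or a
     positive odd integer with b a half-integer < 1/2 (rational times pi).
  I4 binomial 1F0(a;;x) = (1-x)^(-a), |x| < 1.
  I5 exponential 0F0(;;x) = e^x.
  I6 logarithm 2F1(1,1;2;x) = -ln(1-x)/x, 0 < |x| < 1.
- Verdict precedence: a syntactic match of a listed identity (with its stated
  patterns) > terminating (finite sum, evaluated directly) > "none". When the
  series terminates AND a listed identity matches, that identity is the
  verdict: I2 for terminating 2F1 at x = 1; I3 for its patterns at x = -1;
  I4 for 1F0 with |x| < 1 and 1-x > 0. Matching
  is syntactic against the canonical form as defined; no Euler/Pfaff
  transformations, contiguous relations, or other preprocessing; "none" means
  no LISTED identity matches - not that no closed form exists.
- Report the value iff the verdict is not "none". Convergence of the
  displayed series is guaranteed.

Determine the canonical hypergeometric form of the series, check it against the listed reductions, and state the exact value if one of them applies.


Prefactor \frac{5}{3}, argument \frac{5}{7}: 3F2 with upper {-9, \frac{2}{5}, \frac{1}{2}} over lower {-\frac{5}{2}, -\frac{2}{3}}. Verdict: terminating - upper -9 stops the sum at k = 9; the 10 terms are added exactly. Exact value: \frac{22302568156}{21358587705}.

Key observation: t_0 = \frac{5}{3} here, and C(2k,k) (prefactor 5/3) equals 4^k (1/2)_k / k!.
Step ratio: r(k) = \frac{5}{7} * (k-9) (k+\frac{2}{5}) (k+\frac{1}{2}) / [(k-\frac{5}{2}) (k-\frac{2}{3}) (k+1)] - rational in k, leading ratio \frac{5}{7}; with t_0 = \frac{5}{3}, classification follows.


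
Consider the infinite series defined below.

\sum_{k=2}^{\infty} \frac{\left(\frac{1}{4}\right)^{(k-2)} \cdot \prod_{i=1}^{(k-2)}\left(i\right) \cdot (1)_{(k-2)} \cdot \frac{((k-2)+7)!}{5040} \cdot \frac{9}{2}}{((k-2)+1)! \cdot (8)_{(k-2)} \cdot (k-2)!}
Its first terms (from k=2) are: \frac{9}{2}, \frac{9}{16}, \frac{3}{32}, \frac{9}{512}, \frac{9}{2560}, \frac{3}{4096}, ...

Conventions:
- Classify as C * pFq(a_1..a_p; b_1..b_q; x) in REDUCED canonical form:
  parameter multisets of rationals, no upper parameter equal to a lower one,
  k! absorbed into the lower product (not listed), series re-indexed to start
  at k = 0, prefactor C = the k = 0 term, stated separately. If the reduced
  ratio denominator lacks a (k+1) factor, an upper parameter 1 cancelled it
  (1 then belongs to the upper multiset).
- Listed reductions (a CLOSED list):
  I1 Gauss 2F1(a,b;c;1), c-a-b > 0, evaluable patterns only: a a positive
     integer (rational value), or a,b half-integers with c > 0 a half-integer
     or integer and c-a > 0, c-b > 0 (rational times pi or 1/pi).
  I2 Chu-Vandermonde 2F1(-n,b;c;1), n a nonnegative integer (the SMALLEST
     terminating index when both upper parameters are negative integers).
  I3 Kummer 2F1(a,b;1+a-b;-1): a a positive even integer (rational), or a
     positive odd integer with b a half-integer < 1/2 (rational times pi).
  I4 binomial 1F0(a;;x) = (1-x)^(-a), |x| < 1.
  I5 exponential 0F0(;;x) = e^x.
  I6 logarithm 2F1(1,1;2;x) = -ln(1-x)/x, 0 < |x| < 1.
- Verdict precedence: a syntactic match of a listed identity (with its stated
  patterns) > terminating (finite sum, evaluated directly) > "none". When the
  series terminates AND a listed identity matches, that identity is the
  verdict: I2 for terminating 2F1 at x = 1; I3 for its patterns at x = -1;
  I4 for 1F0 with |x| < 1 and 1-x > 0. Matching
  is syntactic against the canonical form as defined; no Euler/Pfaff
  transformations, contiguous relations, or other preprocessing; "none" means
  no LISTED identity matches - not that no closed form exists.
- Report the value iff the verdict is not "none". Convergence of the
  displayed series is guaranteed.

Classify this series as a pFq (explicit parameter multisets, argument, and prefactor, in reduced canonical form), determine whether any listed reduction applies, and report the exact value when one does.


Key step: t_0 = \frac{9}{2} here, and the parameter 8 appears in both the upper and lower lists and cancels.
Consecutive-term ratio: r(k) = \frac{1}{4} * (k+1) (k+1) / [(k+2) (k+1)] - poly over poly, x = \frac{1}{4} from leading terms; C = \frac{9}{2} at k = 0.

This is \frac{9}{2} * 2F1(1, 1; 2; \frac{1}{4}) in reduced canonical form. Verdict: the I6 logarithm reduction matches (the logarithm: parameters (1,1;2), x = \frac{1}{4}). Its exact value is \left(-18\right) \cdot \ln\left(\frac{3}{4}\right).


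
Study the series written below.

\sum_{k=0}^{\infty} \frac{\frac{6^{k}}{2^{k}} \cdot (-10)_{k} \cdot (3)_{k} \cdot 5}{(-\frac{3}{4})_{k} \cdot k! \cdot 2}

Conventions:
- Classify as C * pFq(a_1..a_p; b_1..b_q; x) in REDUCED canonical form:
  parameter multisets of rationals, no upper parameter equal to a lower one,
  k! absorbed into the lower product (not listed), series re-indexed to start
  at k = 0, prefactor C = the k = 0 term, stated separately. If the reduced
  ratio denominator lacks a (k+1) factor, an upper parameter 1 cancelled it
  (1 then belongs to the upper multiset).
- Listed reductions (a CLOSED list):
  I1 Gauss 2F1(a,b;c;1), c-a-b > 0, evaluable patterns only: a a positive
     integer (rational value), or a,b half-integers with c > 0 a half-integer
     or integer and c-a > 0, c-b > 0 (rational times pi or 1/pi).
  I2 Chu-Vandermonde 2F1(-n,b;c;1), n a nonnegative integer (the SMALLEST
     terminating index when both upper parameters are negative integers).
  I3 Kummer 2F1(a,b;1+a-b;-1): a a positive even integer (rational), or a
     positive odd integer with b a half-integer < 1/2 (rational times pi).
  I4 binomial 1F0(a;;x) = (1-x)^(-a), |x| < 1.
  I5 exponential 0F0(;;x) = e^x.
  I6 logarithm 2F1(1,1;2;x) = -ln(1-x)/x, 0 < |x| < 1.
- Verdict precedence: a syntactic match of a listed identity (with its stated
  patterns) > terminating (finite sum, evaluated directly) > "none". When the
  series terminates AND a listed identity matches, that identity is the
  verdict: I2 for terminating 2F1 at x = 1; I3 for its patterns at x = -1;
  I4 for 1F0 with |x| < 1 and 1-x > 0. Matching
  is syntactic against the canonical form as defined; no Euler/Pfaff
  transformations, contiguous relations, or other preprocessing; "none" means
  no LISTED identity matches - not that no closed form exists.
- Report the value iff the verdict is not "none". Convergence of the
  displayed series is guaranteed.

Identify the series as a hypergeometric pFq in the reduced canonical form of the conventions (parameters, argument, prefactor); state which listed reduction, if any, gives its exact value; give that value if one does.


x = 3 here; the reduced form reads 2F1, upper {-10, 3}, lower {-\frac{3}{4}}, C = \frac{5}{2}. Verdict: terminating - upper -10 stops the sum at k = 10; the 11 terms are added exactly. Exact value: -\frac{2012753054203}{12818}.

First insight: with t_0 = \frac{5}{2}, the constant factors (C = 5/2, x = 3) combine into one prefactor.
Adjacent-term ratio: r(k) = 3 * (k-10) (k+3) / [(k-\frac{3}{4}) (k+1)] - rational; roots negated = parameters, x = 3, C = \frac{5}{2}.


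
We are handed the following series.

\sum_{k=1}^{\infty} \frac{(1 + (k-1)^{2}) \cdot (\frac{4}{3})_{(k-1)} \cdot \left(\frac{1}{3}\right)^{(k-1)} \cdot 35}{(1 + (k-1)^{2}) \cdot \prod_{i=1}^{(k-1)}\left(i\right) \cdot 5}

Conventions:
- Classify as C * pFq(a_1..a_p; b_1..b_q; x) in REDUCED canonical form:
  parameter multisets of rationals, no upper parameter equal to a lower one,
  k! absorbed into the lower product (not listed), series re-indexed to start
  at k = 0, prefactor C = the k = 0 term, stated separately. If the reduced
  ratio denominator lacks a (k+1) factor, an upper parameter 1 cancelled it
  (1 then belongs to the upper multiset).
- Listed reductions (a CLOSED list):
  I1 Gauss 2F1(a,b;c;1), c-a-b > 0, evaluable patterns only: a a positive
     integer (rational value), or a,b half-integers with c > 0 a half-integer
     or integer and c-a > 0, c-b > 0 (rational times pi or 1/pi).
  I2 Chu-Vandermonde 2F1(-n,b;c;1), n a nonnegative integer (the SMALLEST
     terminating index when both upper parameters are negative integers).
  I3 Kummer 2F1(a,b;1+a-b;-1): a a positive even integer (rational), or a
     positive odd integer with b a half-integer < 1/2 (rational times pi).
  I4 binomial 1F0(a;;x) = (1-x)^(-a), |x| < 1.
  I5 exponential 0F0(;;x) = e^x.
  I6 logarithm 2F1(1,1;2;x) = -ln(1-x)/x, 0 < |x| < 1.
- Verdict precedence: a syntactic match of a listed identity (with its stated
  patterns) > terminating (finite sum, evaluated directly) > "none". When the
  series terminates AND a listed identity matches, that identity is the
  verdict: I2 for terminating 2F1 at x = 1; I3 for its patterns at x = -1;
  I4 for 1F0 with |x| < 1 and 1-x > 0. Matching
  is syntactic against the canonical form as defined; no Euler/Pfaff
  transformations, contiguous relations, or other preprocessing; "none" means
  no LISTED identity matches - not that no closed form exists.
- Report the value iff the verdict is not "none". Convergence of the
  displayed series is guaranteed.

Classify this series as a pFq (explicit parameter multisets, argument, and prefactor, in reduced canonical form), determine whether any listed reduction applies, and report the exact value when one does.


Structural cue: t_0 = 7 here, and the constant factors (C = 7, x = 1/3) combine into one prefactor.
Adjacent-term ratio: r(k) = \frac{1}{3} * (k+\frac{4}{3}) / [(k+1)] ; factor over Q: parameters, x = \frac{1}{3}, and C = 7.

Classification (C = 7): 1F0 with upper {\frac{4}{3}}, lower {-}, argument x = \frac{1}{3}. Verdict: the binomial series (I4) applies (the 1F0 binomial series: exponent -4/3, x = \frac{1}{3}). Hence: 7 \cdot \left(\frac{2}{3}\right)^{-\frac{4}{3}}.


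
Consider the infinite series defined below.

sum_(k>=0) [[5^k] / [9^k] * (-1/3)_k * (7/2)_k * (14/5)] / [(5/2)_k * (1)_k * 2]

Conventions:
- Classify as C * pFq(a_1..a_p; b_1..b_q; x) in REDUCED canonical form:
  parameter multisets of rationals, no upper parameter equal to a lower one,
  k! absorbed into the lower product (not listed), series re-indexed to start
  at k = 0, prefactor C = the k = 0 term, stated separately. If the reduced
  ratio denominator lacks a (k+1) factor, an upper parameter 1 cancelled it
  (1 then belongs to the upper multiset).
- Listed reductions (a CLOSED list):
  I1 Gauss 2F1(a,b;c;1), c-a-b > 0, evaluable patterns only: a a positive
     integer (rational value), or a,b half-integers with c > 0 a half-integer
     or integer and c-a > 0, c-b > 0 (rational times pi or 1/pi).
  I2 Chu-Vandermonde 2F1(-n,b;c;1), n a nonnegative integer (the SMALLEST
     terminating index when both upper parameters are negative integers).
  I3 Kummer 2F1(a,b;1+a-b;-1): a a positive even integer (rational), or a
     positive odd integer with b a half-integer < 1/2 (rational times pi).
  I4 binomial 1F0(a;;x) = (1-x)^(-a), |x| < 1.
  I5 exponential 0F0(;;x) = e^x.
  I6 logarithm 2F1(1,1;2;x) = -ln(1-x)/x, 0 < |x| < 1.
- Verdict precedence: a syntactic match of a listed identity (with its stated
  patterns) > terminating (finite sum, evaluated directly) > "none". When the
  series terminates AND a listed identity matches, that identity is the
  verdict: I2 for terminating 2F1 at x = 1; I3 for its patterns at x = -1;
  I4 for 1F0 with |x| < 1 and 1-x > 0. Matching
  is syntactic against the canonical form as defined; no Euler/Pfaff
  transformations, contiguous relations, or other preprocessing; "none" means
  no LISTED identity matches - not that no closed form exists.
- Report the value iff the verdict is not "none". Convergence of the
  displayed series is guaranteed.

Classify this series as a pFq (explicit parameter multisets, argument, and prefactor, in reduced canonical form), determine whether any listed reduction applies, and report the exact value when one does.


Canonical form: C = 7/5 times 2F1 with upper {-1/3, 7/2}, lower {5/2}, x = 5/9. Verdict: none. A 2F1 with upper {-1/3, 7/2} fits none of I1-I6 at x = 5/9; the sum runs forever.

First insight: t_0 being 7/5, the two geometric factors (C = 7/5) combine into one argument.
Adjacent-term ratio: r(k) = (5/9) * (k-1/3) (k+7/2) / [(k+5/2) (k+1)] ; factor over Q: parameters, x = (5/9), and C = 7/5.


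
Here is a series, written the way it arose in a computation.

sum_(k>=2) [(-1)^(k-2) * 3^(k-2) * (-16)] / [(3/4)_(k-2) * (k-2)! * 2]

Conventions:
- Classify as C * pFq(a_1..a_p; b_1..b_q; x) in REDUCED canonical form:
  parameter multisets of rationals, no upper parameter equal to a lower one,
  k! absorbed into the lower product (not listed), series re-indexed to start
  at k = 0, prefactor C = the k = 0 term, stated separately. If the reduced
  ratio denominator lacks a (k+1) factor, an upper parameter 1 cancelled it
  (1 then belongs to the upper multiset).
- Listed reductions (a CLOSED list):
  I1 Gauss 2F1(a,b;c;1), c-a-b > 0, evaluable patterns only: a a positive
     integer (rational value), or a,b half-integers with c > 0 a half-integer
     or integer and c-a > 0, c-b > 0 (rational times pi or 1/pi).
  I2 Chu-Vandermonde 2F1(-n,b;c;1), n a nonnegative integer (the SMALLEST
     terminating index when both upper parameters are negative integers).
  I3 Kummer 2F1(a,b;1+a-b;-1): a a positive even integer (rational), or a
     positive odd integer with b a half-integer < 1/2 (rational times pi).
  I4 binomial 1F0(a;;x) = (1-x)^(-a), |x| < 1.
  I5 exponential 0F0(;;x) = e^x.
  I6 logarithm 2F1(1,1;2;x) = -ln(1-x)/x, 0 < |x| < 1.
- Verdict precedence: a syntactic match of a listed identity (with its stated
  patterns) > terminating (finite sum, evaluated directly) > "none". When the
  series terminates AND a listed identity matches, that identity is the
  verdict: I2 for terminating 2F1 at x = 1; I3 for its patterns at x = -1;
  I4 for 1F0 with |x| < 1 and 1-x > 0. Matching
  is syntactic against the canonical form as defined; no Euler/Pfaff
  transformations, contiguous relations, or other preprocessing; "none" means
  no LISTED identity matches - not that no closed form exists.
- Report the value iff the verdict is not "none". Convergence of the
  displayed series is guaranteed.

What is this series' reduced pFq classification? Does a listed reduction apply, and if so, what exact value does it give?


At argument -3: a 0F1 with upper {-}, lower {3/4}, scaled by C = -8. Verdict: none (x = -3): each listed identity misses the multisets {-} ; {3/4}.

The tell: from the first term -8: the constant factors (C = -8, x = -3) combine into one prefactor.
Consecutive-term ratio: r(k) = (-3) * 1 / [(k+3/4) (k+1)] - rational in k, leading ratio (-3); with t_0 = -8, classification follows.


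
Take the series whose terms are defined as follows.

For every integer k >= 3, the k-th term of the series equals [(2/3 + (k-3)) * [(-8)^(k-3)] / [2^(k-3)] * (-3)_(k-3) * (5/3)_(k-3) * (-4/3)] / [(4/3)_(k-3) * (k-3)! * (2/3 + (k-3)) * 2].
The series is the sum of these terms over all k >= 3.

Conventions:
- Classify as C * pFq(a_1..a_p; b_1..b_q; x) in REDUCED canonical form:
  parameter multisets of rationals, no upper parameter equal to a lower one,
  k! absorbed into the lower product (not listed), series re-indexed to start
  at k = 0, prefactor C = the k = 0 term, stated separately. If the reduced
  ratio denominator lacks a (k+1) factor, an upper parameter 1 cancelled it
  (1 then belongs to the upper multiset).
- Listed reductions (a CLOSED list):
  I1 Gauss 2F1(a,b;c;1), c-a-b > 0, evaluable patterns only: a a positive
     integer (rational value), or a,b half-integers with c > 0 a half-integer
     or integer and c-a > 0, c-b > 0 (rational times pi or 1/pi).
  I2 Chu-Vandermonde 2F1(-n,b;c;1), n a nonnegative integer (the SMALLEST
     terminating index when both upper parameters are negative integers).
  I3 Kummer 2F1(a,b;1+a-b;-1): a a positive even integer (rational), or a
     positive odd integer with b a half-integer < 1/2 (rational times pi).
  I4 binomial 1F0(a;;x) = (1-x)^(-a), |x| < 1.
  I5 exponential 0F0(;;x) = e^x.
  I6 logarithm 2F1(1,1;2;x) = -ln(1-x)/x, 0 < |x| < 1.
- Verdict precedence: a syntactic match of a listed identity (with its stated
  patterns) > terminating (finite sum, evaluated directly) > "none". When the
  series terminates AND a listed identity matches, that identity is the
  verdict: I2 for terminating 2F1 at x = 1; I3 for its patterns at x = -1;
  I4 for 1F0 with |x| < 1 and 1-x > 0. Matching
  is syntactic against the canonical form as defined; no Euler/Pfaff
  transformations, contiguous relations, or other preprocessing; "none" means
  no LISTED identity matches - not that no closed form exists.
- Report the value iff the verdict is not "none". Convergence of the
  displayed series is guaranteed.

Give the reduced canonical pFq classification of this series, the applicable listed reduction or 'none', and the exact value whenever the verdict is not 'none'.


Classification (C = -2/3): 2F1 with upper {-3, 5/3}, lower {4/3}, argument x = -4. Verdict: terminating. With -3 upstairs the series is a 4-term polynomial sum; evaluated term by term. Sum: -864/7.

Key step: with t_0 = -2/3, the two k-th powers (prefactor -2/3) combine into one argument.
Adjacent-term ratio: r(k) = (-4) * (k-3) (k+5/3) / [(k+4/3) (k+1)] - rational in k. x = (-4); t_0 = -2/3; negate the roots.


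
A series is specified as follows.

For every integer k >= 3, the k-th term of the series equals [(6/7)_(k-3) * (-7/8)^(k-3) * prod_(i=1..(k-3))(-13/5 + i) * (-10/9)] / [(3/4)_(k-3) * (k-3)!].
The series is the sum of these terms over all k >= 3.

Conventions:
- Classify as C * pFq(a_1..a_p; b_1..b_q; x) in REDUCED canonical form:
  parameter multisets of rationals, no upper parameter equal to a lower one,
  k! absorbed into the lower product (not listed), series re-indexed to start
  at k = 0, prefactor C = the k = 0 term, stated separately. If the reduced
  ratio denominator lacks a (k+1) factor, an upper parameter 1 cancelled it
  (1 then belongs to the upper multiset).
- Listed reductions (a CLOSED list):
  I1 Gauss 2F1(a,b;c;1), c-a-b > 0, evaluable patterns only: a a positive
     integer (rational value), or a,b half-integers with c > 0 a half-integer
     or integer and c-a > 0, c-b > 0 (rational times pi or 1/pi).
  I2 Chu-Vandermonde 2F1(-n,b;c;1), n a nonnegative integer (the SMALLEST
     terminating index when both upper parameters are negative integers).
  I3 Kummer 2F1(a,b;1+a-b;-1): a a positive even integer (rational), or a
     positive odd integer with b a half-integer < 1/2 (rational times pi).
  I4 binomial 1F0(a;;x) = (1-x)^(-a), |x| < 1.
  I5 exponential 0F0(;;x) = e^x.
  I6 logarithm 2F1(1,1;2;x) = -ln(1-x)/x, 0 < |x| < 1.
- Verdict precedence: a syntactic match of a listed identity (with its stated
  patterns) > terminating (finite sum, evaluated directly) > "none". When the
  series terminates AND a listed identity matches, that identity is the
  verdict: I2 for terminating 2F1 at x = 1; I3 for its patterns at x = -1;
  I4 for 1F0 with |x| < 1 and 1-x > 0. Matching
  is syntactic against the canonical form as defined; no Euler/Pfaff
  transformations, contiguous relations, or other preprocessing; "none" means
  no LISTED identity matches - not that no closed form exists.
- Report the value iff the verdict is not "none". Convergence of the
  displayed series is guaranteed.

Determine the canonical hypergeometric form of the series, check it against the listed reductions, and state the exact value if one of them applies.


With C = -10/9: the canonical form is 2F1(-8/5, 6/7; 3/4; -7/8). Verdict: none here - no I1-I6 shape fits x = -7/8 with lower {3/4}.

Key step: x = (-7/8) and the running product (C = -10/9) telescopes to a rising factorial.
Term ratio: r(k) = (-7/8) * (k-8/5) (k+6/7) / [(k+3/4) (k+1)] - rational; roots negated = parameters, x = (-7/8), C = -10/9.


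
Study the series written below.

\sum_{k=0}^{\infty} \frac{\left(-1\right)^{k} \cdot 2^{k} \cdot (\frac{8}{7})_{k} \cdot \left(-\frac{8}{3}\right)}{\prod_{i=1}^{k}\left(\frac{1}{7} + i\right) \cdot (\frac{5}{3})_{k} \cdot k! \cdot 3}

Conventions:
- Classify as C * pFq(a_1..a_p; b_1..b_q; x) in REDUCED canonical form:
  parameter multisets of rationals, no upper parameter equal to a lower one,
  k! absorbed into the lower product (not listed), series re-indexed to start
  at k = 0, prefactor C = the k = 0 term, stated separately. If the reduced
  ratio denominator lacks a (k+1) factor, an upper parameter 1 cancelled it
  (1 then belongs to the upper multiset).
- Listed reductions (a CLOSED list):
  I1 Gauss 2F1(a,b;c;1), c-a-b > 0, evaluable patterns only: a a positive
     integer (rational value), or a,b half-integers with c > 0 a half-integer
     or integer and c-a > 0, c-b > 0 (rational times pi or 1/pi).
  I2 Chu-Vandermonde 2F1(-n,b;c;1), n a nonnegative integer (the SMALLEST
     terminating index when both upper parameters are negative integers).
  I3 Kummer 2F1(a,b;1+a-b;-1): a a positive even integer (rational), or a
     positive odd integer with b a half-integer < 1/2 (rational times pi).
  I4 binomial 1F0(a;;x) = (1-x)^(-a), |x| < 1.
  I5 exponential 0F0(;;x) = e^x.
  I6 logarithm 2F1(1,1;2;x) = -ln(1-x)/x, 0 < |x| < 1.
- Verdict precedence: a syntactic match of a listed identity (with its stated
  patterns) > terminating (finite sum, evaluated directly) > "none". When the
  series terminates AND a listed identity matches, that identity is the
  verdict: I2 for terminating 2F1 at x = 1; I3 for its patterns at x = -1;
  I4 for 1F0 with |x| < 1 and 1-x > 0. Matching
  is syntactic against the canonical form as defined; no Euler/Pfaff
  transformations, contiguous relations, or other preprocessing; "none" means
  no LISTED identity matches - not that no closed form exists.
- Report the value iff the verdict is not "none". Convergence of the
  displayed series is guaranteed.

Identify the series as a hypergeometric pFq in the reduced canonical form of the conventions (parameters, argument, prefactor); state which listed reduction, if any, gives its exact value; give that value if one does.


The series (x = -2) is 0F1: upper {-}, lower {\frac{5}{3}}, prefactor -\frac{8}{9}. Verdict: none here - no I1-I6 shape fits x = -2 with lower {\frac{5}{3}}.

Structural cue: t_0 being -\frac{8}{9}, the constant factors (C = -8/9) combine into one prefactor.
Ratio: r(k) = -2 * 1 / [(k+\frac{5}{3}) (k+1)] ; factor over Q: parameters, x = -2, and C = -\frac{8}{9}.


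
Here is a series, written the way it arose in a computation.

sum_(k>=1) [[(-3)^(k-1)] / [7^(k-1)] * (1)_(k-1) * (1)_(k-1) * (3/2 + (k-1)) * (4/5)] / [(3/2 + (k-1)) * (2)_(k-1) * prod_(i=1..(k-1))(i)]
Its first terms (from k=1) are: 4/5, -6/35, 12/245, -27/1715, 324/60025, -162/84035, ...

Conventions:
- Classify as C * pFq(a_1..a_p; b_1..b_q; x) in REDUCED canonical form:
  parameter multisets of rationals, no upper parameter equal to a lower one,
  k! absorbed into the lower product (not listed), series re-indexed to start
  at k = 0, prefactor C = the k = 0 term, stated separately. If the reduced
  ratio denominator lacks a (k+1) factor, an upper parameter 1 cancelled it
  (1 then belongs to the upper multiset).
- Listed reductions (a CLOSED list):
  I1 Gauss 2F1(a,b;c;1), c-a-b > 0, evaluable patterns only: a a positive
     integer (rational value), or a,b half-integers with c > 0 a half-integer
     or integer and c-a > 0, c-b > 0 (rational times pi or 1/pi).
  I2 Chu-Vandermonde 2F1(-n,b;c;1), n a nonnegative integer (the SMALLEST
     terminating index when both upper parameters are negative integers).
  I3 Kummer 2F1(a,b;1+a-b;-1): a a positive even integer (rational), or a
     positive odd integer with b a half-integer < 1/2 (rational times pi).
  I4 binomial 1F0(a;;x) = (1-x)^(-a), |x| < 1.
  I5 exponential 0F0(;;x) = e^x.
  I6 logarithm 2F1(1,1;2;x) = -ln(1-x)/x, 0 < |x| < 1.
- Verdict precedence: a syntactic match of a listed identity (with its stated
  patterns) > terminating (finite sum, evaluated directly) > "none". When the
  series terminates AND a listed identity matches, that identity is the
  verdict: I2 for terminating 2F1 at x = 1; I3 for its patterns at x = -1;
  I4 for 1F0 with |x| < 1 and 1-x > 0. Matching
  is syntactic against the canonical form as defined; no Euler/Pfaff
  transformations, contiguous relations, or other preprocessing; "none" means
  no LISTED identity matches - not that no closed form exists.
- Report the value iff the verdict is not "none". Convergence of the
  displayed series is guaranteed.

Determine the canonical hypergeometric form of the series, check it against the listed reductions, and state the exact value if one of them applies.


Structural cue: t_0 being 4/5, the two geometric factors (prefactor 4/5) combine into one argument.
Ratio: r(k) = (-3/7) * (k+1) (k+1) / [(k+2) (k+1)] - rational in k. x = (-3/7); t_0 = 4/5; negate the roots.

Canonical form: C = 4/5 times 2F1 with upper {1, 1}, lower {2}, x = -3/7. Verdict (x = -3/7): the logarithmic series (I6) applies (the logarithm: parameters (1,1;2), x = -3/7). Value: (28/15) * ln(10/7).


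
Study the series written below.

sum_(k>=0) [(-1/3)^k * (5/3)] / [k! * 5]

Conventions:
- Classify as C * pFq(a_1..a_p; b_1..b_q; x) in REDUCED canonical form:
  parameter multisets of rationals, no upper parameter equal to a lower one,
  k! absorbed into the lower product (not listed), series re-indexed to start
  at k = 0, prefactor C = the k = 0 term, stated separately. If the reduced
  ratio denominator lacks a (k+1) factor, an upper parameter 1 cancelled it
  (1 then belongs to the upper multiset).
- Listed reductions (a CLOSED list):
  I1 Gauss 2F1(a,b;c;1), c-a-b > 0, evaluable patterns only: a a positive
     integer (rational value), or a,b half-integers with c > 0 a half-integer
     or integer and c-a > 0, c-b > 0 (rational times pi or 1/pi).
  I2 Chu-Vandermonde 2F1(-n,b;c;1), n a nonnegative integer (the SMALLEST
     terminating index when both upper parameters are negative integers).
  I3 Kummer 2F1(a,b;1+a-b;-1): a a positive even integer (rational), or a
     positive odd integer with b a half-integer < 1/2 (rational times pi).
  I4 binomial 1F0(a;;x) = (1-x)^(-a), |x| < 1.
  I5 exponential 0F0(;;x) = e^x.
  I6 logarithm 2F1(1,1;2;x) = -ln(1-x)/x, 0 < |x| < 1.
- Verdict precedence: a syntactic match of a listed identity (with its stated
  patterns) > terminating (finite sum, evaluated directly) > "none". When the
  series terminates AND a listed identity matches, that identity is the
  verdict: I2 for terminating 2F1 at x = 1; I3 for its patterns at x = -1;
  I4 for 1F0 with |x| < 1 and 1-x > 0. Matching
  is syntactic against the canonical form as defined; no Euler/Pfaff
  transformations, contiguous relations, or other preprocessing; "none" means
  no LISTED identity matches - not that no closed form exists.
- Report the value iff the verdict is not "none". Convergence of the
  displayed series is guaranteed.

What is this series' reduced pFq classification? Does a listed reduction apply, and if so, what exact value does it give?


Canonical form: C = 1/3 times 0F0 with upper {-}, lower {-}, x = -1/3. Verdict at x = -1/3: the I5 exponential reduction matches (the 0F0 exponential series at x = -1/3). Sum: (1/3) * e^(-1/3).

Key step: with t_0 = 1/3, the constant factors (C = 1/3, x = -1/3) combine into one prefactor.
Adjacent-term ratio: r(k) = (-1/3) * 1 / [(k+1)] - rational; roots negated = parameters, x = (-1/3), C = 1/3.
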